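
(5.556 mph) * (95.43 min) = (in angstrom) 1.422e+14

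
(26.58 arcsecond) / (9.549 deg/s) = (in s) 0.0007732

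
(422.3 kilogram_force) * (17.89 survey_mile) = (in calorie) 2.85e+07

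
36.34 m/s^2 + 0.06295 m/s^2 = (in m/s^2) 36.4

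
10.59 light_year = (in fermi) 1.002e+32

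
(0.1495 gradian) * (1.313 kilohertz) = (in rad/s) 3.083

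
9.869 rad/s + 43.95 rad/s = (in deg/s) 3084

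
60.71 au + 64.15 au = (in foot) 6.128e+13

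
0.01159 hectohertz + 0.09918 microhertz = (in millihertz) 1159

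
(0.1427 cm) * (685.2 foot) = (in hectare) 2.98e-05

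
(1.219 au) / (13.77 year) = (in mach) 1.233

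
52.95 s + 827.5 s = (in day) 0.01019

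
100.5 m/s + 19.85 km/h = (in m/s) 106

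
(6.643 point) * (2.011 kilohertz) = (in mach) 0.01384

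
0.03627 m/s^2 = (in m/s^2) 0.03627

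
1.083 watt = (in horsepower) 0.001452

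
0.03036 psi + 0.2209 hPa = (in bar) 0.002314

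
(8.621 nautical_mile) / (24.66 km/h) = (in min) 38.85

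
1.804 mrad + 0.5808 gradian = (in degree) 0.6261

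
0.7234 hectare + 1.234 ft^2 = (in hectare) 0.7234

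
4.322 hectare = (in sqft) 4.652e+05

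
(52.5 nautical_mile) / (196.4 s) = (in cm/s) 4.951e+04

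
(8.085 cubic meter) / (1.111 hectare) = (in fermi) 7.277e+11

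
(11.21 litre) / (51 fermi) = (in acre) 5.431e+07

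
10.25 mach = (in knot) 6784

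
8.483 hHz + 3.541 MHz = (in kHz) 3542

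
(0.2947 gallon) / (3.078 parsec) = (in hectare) 1.175e-24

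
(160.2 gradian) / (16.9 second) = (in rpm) 1.422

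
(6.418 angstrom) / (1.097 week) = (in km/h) 3.482e-15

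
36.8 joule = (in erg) 3.68e+08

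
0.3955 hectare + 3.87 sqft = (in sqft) 4.258e+04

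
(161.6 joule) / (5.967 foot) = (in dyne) 8.885e+06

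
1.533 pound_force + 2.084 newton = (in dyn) 8.903e+05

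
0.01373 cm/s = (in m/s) 0.0001373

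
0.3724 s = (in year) 1.181e-08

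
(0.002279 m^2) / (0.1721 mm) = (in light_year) 1.4e-15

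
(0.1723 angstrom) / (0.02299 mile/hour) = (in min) 2.794e-11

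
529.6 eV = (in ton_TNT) 2.028e-26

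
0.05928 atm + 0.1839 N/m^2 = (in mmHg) 45.05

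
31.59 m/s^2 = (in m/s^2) 31.59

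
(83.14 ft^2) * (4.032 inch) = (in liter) 791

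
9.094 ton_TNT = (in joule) 3.805e+10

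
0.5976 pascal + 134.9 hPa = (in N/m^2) 1.349e+04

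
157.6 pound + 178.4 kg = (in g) 2.499e+05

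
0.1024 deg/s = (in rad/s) 0.001787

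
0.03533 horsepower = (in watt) 26.35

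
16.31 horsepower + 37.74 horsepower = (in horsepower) 54.05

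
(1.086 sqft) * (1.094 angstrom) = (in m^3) 1.104e-11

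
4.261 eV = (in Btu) 6.471e-22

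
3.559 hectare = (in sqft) 3.831e+05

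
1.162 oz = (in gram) 32.94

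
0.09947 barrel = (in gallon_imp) 3.479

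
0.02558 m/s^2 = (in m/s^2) 0.02558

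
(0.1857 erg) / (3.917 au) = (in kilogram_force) 3.232e-21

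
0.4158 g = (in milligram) 415.8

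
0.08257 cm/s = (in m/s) 0.0008257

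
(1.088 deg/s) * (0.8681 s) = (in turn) 0.002624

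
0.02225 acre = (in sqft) 969.2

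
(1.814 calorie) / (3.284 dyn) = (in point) 6.551e+08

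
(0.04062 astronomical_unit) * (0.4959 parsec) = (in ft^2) 1.001e+27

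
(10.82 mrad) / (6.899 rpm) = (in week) 2.476e-08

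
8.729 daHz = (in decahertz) 8.729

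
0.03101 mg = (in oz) 1.094e-06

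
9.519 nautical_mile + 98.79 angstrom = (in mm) 1.763e+07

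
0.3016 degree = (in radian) 0.005264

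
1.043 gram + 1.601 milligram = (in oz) 0.03685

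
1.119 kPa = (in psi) 0.1623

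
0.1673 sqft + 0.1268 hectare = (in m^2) 1268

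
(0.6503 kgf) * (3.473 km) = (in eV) 1.382e+23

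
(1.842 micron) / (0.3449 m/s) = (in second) 5.341e-06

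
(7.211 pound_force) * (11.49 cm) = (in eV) 2.3e+19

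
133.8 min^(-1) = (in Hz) 2.23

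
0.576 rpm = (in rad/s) 0.06032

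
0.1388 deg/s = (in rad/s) 0.002423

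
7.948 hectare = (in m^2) 7.948e+04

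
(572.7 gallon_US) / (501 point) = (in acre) 0.003031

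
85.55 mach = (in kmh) 1.049e+05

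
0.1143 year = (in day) 41.72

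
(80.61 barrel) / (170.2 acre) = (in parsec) 6.03e-22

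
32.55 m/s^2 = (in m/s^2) 32.55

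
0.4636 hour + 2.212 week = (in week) 2.215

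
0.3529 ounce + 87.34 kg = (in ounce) 3081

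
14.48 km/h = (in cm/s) 402.2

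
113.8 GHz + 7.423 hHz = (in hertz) 1.138e+11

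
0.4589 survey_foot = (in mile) 8.691e-05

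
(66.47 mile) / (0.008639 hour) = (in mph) 7694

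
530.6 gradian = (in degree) 477.5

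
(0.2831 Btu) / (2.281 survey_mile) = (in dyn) 8137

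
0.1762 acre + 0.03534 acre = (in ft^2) 9215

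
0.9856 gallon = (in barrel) 0.02347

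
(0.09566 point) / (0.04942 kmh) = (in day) 2.845e-08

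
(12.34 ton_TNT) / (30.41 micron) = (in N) 1.698e+15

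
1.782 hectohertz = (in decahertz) 17.82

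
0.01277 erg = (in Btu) 1.21e-12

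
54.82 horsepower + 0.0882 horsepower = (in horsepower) 54.91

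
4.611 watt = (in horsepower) 0.006183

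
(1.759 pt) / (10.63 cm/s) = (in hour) 1.622e-06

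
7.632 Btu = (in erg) 8.052e+10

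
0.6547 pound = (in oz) 10.48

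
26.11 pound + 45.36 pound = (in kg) 32.42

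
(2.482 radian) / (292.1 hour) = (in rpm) 2.254e-05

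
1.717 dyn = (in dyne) 1.717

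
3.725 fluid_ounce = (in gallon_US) 0.0291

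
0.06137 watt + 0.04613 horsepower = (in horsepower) 0.04621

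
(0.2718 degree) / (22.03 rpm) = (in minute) 3.427e-05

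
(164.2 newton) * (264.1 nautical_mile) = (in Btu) 7.612e+04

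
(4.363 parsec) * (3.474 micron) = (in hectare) 4.677e+07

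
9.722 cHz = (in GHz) 9.722e-11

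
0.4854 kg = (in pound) 1.07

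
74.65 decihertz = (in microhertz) 7.465e+06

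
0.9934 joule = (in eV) 6.2e+18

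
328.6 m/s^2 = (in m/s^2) 328.6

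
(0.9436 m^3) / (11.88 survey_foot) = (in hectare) 2.606e-05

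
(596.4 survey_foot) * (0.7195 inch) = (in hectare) 0.0003322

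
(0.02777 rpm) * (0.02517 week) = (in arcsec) 9.131e+06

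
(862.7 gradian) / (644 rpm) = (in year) 6.372e-09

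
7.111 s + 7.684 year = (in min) 4.039e+06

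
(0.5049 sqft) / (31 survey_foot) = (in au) 3.318e-14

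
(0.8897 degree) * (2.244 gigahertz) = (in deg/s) 1.996e+09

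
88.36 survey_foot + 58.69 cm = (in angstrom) 2.752e+11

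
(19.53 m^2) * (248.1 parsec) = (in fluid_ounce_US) 5.056e+24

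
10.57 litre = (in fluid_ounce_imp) 372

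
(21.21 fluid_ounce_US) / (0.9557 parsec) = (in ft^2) 2.29e-19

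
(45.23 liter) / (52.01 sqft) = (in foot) 0.03071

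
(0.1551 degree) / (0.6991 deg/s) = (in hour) 6.163e-05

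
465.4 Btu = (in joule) 4.91e+05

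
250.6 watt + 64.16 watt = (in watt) 314.8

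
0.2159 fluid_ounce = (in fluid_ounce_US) 0.2159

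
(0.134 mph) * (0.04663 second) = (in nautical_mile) 1.508e-06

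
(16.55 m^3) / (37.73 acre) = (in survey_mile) 6.735e-08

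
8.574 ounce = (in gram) 243.1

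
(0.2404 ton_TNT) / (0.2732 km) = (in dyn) 3.682e+11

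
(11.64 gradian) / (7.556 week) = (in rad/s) 4.001e-08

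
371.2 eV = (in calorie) 1.421e-17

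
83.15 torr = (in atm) 0.1094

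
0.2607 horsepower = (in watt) 194.4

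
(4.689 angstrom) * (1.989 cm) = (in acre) 2.305e-15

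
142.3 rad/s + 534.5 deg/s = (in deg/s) 8688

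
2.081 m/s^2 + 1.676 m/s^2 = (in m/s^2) 3.757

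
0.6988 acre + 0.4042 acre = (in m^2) 4464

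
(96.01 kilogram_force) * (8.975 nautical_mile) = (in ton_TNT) 0.00374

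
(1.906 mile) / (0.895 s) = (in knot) 6662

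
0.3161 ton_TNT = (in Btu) 1.254e+06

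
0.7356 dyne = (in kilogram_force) 7.501e-07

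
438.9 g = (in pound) 0.9676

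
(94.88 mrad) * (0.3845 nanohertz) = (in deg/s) 2.09e-09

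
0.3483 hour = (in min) 20.9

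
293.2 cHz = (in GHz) 2.932e-09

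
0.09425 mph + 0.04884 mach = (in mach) 0.04896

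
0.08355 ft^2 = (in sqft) 0.08355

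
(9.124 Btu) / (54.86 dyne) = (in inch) 6.908e+08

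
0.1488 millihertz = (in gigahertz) 1.488e-13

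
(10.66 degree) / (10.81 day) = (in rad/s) 1.992e-07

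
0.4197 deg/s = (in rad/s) 0.007325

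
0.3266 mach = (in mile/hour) 248.8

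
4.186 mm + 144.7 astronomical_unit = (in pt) 6.136e+16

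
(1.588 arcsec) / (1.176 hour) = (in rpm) 1.737e-08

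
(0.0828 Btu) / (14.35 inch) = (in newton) 239.7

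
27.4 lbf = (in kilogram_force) 12.43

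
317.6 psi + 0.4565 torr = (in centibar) 2190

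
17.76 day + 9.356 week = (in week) 11.89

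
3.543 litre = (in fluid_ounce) 119.8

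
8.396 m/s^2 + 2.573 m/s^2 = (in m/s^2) 10.97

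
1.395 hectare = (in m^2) 1.395e+04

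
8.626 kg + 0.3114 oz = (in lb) 19.04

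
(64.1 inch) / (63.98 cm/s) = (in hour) 0.0007069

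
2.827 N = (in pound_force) 0.6355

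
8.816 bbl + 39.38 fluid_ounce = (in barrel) 8.823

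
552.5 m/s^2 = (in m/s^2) 552.5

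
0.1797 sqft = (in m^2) 0.01669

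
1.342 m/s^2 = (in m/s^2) 1.342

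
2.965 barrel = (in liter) 471.4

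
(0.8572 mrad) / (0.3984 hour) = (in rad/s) 5.977e-07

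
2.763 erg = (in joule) 2.763e-07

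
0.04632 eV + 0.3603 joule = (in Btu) 0.0003415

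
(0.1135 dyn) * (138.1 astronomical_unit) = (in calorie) 5.604e+06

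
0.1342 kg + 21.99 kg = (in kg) 22.12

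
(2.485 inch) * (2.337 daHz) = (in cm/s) 147.5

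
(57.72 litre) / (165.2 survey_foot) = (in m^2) 0.001146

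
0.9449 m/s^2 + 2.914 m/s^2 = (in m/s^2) 3.859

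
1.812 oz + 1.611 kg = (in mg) 1.662e+06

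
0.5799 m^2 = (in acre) 0.0001433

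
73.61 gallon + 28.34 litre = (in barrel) 1.931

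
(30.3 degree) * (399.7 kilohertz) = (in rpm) 2.018e+06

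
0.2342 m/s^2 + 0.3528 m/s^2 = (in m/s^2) 0.587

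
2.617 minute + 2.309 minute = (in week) 0.0004887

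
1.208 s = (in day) 1.398e-05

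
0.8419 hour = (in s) 3031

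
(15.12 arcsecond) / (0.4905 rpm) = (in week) 2.36e-09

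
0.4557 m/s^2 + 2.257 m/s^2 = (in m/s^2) 2.713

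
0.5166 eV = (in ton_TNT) 1.978e-29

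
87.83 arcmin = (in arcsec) 5270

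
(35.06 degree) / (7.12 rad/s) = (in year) 2.725e-09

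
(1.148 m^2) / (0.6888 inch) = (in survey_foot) 215.3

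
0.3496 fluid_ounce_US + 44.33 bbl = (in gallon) 1862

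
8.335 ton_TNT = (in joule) 3.487e+10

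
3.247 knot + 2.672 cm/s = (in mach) 0.004984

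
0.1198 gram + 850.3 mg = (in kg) 0.0009701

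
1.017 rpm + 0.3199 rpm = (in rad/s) 0.14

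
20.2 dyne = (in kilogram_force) 2.06e-05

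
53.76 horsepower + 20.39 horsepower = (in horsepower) 74.15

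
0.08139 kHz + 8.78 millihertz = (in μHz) 8.14e+07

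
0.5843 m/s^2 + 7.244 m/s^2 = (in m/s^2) 7.828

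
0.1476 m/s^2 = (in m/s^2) 0.1476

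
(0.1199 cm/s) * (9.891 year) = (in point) 1.06e+09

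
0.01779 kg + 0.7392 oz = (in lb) 0.08542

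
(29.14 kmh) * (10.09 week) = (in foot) 1.621e+08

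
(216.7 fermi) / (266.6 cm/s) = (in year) 2.577e-21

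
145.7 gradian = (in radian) 2.289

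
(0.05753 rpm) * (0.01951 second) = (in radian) 0.0001175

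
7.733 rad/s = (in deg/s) 443.1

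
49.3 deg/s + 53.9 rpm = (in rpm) 62.12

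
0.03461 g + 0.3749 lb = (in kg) 0.1701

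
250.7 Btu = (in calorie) 6.322e+04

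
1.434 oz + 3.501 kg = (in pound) 7.808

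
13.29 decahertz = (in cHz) 1.329e+04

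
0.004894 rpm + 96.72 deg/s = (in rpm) 16.12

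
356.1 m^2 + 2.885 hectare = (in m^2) 2.921e+04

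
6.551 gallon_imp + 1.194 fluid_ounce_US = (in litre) 29.82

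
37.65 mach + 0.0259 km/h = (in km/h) 4.615e+04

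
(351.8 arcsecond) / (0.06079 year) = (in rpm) 8.496e-09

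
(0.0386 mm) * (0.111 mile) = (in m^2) 0.006895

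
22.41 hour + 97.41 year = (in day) 3.556e+04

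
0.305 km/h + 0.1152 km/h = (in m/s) 0.1167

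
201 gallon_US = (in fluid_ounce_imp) 2.678e+04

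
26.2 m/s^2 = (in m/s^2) 26.2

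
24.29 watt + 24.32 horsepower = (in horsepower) 24.35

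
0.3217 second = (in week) 5.319e-07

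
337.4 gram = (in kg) 0.3374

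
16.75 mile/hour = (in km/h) 26.96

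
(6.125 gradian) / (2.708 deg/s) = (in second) 2.036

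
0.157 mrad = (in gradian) 0.009995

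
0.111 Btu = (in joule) 117.1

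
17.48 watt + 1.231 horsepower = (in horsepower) 1.254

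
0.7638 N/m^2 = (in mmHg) 0.005729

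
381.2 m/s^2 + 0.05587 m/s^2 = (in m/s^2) 381.3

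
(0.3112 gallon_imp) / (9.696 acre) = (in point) 0.0001022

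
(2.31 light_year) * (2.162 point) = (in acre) 4.119e+09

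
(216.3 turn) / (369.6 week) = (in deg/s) 0.0003483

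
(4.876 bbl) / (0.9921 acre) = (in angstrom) 1.931e+06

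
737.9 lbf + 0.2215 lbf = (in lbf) 738.1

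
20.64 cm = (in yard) 0.2257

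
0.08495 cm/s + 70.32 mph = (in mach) 0.09233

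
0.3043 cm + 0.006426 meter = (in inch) 0.3728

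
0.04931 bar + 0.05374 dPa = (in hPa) 49.31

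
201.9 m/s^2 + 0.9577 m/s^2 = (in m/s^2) 202.9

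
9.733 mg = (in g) 0.009733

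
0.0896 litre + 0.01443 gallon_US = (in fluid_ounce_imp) 5.076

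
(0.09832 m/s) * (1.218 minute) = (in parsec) 2.329e-16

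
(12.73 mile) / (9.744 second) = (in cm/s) 2.103e+05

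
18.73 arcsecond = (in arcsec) 18.73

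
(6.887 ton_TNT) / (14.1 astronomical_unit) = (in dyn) 1366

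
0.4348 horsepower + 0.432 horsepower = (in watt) 646.4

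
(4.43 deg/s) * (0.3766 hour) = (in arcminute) 3.604e+05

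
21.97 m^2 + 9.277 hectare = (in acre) 22.93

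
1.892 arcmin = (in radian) 0.0005504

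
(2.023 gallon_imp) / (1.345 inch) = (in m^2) 0.2692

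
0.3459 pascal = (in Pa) 0.3459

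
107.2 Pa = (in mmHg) 0.8041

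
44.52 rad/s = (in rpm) 425.1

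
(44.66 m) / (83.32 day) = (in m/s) 6.204e-06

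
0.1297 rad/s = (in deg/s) 7.431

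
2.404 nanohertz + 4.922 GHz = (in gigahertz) 4.922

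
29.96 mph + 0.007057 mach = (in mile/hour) 35.34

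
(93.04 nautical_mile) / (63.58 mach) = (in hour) 0.002211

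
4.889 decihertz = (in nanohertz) 4.889e+08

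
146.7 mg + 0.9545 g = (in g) 1.101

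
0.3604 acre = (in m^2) 1458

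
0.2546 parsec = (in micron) 7.856e+21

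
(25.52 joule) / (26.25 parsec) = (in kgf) 3.213e-18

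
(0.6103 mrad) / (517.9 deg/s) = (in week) 1.116e-10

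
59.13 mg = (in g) 0.05913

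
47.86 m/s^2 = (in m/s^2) 47.86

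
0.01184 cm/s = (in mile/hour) 0.0002649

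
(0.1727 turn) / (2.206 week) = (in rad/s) 8.133e-07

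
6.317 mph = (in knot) 5.489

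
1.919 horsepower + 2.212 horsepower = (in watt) 3080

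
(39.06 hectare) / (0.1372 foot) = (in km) 9340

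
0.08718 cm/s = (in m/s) 0.0008718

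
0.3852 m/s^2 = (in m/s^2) 0.3852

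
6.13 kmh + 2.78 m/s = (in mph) 10.03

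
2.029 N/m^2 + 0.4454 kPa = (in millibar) 4.474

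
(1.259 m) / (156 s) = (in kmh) 0.02905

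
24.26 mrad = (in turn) 0.003861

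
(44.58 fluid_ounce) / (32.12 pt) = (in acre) 2.875e-05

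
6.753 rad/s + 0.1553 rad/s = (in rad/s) 6.908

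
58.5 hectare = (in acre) 144.6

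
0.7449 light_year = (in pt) 1.998e+19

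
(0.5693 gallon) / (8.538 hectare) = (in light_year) 2.668e-24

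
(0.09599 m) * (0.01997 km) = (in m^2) 1.917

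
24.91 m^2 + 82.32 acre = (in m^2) 3.332e+05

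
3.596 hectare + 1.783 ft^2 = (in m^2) 3.596e+04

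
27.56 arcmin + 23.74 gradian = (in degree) 21.83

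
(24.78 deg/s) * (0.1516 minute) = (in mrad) 3934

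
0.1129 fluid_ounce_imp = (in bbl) 2.018e-05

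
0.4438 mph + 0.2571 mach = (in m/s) 87.74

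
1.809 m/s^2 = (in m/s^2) 1.809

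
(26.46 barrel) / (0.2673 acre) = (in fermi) 3.889e+12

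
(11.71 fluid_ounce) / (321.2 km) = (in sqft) 1.161e-08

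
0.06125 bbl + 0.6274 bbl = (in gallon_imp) 24.08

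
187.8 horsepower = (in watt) 1.4e+05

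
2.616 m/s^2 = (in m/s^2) 2.616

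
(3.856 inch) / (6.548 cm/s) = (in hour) 0.0004155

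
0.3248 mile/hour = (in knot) 0.2822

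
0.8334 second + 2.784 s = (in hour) 0.001005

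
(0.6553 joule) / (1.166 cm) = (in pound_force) 12.63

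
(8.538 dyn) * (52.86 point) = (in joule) 1.592e-06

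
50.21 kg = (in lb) 110.7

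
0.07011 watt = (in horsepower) 9.402e-05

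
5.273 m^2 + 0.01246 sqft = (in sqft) 56.77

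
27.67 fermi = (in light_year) 2.925e-30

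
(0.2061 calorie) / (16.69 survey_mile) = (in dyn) 3.21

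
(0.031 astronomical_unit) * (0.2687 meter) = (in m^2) 1.246e+09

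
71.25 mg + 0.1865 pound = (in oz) 2.987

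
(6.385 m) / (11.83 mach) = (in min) 2.642e-05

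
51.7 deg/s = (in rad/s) 0.9023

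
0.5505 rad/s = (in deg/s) 31.54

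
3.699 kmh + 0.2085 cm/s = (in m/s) 1.03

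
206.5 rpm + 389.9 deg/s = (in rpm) 271.5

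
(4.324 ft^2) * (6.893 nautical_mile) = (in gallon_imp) 1.128e+06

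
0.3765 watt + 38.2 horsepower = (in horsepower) 38.2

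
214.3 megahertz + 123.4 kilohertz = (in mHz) 2.144e+11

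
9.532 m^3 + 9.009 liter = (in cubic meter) 9.541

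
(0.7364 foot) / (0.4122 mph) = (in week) 2.014e-06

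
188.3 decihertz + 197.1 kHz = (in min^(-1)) 1.183e+07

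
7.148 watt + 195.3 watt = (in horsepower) 0.2715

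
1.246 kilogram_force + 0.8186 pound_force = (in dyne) 1.586e+06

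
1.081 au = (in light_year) 1.709e-05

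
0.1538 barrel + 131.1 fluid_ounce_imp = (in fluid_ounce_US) 952.8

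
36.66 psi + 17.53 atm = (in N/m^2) 2.029e+06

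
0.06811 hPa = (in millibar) 0.06811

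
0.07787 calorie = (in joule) 0.3258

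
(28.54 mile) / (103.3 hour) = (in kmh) 0.4446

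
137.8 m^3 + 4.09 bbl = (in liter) 1.385e+05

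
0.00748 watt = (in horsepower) 1.003e-05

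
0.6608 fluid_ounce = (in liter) 0.01954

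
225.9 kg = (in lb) 498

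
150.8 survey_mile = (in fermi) 2.427e+20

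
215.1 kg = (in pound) 474.2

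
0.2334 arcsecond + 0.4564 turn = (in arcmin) 9858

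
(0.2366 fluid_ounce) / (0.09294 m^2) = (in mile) 4.678e-08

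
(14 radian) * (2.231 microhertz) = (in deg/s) 0.00179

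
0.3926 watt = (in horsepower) 0.0005265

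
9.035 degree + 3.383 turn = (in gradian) 1363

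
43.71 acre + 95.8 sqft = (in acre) 43.71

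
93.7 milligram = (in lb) 0.0002066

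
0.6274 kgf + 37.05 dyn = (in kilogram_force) 0.6274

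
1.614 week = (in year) 0.03095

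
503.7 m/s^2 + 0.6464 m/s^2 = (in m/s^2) 504.3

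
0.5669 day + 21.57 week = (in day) 151.6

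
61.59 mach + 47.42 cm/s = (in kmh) 7.55e+04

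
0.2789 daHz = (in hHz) 0.02789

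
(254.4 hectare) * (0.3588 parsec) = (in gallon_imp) 6.196e+24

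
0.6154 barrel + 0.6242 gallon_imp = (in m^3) 0.1007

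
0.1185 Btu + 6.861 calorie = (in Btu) 0.1457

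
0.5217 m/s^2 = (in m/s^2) 0.5217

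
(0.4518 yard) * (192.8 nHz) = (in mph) 1.782e-07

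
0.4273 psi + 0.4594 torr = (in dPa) 3.007e+04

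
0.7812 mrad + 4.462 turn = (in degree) 1606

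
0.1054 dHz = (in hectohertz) 0.0001054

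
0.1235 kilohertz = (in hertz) 123.5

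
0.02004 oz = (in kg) 0.0005681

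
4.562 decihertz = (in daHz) 0.04562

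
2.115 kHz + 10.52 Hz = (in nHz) 2.126e+12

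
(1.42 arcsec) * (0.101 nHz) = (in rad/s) 6.953e-16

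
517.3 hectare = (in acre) 1278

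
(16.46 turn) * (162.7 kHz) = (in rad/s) 1.683e+07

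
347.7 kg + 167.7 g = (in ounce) 1.227e+04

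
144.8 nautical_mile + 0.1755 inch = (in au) 1.793e-06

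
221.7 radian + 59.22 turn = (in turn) 94.5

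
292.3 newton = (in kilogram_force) 29.81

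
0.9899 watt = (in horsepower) 0.001327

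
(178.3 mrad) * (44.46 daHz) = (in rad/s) 79.27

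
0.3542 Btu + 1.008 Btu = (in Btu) 1.362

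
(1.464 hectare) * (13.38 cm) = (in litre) 1.959e+06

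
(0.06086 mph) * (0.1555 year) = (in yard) 1.459e+05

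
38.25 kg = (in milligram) 3.825e+07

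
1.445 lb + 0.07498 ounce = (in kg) 0.6576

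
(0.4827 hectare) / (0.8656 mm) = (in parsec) 1.807e-10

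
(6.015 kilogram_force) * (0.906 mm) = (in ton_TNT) 1.277e-11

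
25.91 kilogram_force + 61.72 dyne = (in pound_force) 57.12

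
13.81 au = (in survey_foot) 6.778e+12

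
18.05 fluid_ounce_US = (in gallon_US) 0.141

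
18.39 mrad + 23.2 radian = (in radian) 23.22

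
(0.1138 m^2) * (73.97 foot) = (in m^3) 2.566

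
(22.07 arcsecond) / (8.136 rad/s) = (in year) 4.17e-13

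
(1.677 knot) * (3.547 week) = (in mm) 1.851e+09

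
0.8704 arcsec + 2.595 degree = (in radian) 0.0453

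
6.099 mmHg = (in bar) 0.008131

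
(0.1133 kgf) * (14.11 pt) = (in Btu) 5.242e-06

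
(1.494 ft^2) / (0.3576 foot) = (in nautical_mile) 0.0006876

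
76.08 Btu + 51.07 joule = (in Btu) 76.13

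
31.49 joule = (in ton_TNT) 7.526e-09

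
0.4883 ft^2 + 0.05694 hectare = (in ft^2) 6129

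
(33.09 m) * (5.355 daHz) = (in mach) 5.204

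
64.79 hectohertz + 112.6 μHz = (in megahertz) 0.006479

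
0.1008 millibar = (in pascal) 10.08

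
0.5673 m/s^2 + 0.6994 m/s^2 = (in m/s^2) 1.267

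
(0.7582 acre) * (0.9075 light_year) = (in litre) 2.634e+22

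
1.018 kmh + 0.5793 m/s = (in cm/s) 86.21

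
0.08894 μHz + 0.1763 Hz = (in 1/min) 10.58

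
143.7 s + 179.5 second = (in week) 0.0005344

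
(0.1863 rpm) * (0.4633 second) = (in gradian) 0.5754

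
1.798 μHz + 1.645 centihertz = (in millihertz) 16.45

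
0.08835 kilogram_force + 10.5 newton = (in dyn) 1.137e+06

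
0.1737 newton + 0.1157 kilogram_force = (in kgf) 0.1334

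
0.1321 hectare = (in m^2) 1321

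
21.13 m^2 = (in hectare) 0.002113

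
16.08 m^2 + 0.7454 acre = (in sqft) 3.264e+04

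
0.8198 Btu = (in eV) 5.398e+21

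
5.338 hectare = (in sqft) 5.746e+05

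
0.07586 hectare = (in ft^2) 8166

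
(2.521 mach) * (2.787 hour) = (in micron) 8.613e+12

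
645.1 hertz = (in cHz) 6.451e+04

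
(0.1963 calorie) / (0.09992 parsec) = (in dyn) 2.664e-11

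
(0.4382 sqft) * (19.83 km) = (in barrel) 5078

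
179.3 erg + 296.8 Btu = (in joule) 3.131e+05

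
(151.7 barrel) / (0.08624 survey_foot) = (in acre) 0.2267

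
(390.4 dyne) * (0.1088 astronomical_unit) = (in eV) 3.966e+26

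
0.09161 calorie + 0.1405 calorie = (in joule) 0.9711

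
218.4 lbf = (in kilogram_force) 99.06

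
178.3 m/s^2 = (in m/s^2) 178.3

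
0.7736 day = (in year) 0.002119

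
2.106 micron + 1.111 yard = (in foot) 3.333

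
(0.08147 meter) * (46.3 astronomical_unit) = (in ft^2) 6.074e+12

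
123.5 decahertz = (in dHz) 1.235e+04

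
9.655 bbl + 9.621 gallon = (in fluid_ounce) 5.314e+04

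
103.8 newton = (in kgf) 10.58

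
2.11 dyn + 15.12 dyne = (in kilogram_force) 1.757e-05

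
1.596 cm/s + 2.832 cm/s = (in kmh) 0.1594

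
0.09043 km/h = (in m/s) 0.02512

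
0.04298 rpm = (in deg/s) 0.2579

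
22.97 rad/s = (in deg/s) 1316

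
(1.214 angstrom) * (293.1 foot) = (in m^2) 1.085e-08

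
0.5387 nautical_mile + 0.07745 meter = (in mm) 9.977e+05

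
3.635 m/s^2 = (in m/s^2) 3.635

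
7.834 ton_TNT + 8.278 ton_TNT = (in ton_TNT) 16.11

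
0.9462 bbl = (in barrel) 0.9462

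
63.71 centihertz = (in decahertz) 0.06371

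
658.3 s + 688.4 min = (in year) 0.001331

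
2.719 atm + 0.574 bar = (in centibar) 332.9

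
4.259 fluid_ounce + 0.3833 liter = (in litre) 0.5093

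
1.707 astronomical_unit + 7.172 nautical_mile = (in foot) 8.378e+11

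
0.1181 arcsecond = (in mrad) 0.0005726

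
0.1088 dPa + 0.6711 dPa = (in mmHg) 0.000585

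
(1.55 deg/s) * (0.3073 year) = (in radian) 2.622e+05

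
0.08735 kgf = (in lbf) 0.1926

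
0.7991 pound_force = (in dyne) 3.555e+05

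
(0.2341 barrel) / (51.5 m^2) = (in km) 7.227e-07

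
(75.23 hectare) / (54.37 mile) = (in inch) 338.5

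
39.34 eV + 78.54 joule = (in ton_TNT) 1.877e-08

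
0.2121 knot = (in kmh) 0.3928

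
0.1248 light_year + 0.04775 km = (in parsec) 0.03826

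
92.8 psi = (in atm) 6.315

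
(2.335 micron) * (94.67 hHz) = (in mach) 6.492e-05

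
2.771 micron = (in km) 2.771e-09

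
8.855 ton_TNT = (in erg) 3.705e+17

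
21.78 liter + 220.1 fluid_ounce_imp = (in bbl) 0.1763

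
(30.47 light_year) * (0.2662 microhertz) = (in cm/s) 7.674e+12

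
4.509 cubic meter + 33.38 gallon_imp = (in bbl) 29.32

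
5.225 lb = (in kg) 2.37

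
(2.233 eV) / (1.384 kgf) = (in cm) 2.636e-18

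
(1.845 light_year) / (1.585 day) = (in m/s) 1.275e+11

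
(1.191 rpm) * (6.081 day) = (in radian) 6.553e+04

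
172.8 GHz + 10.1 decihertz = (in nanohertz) 1.728e+20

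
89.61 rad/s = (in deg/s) 5134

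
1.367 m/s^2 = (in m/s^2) 1.367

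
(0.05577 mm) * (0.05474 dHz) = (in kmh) 1.099e-06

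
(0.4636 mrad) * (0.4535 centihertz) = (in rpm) 2.008e-05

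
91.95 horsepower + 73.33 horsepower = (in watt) 1.232e+05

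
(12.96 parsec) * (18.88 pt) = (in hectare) 2.664e+11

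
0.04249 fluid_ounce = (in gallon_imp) 0.0002764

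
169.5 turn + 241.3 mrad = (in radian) 1065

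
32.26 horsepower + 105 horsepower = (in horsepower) 137.3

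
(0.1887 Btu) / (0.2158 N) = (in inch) 3.632e+04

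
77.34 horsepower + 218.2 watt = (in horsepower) 77.63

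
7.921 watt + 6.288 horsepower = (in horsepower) 6.299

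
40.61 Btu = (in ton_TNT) 1.024e-05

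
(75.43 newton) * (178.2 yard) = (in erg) 1.229e+11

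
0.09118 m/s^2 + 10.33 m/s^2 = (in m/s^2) 10.42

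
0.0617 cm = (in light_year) 6.522e-20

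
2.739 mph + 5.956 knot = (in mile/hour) 9.593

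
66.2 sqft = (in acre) 0.00152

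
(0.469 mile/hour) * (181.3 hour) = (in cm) 1.368e+07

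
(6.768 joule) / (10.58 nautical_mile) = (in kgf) 3.522e-05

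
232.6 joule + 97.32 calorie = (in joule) 639.8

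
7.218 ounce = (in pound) 0.4511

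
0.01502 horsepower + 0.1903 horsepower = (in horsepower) 0.2053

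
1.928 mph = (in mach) 0.002531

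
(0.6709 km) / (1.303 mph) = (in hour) 0.3199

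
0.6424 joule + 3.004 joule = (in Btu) 0.003456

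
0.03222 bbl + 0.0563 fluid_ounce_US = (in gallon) 1.354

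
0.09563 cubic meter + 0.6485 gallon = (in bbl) 0.6169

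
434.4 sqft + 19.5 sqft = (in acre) 0.01042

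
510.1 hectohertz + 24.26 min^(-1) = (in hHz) 510.1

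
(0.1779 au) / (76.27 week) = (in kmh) 2077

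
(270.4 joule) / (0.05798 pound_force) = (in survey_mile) 0.6515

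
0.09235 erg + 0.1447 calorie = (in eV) 3.779e+18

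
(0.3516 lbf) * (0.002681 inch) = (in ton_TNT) 2.546e-14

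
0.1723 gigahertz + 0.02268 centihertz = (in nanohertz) 1.723e+17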